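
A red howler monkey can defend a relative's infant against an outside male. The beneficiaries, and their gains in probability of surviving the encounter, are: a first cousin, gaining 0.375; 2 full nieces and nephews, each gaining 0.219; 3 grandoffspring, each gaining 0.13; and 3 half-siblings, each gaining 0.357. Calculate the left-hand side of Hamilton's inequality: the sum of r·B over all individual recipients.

r to a first cousin = 0.125 (first cousins share one grandparent pair — two paths of length 4: r = 2·(1/2)^4 = 1/8).
r to a full niece or nephew = 0.25 (full aunt/uncle↔niece/nephew: two paths of length 3 through the shared grandparent pair: r = 2·(1/2)^3 = 1/4).
r to a grandoffspring = 1/4 (two parent–offspring links: r = (1/2)^2 = 1/4).
r to a half-sibling = 0.25 (half-sibs share one parent — one path of length 2: r = (1/2)^2 = 1/4).
Summing one r·B term per recipient: 1·0.125·0.375 + 2·0.25·0.219 + 3·0.25·0.13 + 3·0.25·0.357 = 0.521625.

0.521625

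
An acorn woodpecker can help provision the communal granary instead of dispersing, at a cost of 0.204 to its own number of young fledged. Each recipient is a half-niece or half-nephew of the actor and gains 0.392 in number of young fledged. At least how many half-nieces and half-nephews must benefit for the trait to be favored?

r to a half-niece or half-nephew = 1/8 (half-aunt/uncle↔niece/nephew: one path of length 3: r = (1/2)^3 = 1/8).
Hamilton's rule: n·r·B > C  ⇒  n > C/(r·B) = 0.204/(0.125·0.392) = 4.163.
The smallest integer exceeding 4.163 is 5.

5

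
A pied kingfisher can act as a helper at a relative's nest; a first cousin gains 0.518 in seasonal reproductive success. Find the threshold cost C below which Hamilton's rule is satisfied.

0.06475

r to a first cousin = 1/8 (first cousins share one grandparent pair — two paths of length 4: r = 2·(1/2)^4 = 1/8).
Hamilton's rule: n·r·B > C, so the trait is favored while C < n·r·B = 1·0.125·0.518 = 0.06475.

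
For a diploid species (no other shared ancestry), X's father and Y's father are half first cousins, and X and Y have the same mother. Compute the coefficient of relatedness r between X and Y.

0.265625

Wright's path rule: contributions from independent ancestry routes add.
X and Y are related in two ways: half second cousins through their fathers (r = 1/64) and half-sibs through their shared mother (r = 1/4).
r = 1/64 + 1/4 = 17/64 = 0.265625.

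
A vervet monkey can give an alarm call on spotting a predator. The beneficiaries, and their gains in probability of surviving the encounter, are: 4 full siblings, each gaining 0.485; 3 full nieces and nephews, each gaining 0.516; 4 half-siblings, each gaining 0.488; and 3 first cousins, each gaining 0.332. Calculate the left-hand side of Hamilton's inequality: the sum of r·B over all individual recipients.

1.9695

r to a full sibling = 1/2 (full sibs share both parents — two paths of length 2: r = 2·(1/2)^2 = 1/2).
r to a full niece or nephew = 0.25 (full aunt/uncle↔niece/nephew: two paths of length 3 through the shared grandparent pair: r = 2·(1/2)^3 = 1/4).
r to a half-sibling = 1/4 (half-sibs share one parent — one path of length 2: r = (1/2)^2 = 1/4).
r to a first cousin = 1/8 (first cousins share one grandparent pair — two paths of length 4: r = 2·(1/2)^4 = 1/8).
Summing one r·B term per recipient: 4·0.5·0.485 + 3·0.25·0.516 + 4·0.25·0.488 + 3·0.125·0.332 = 1.9695.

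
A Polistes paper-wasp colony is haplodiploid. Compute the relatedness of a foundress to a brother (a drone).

Her haploid brother carries none of their father's genes and a random half of their mother's genome; that half matches the maternal half of her own genome with probability 1/2: r = 1/2 · 1/2 = 1/4.

0.25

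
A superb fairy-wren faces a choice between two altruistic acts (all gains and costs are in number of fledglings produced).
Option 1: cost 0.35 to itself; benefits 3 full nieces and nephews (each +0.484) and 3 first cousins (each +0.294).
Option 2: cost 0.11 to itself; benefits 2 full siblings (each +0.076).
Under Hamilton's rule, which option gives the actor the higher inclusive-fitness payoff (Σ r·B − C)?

Option 1

Option 1: r to a full niece or nephew = 0.25.
Option 1: r to a first cousin = 0.125.
Option 1: Σ r·B − C = (3·0.25·0.484 + 3·0.125·0.294) − 0.35 = 0.12325.
Option 2: r to a full sibling = 0.5.
Option 2: Σ r·B − C = (2·0.5·0.076) − 0.11 = -0.034.
Option 1 has the higher net inclusive-fitness payoff.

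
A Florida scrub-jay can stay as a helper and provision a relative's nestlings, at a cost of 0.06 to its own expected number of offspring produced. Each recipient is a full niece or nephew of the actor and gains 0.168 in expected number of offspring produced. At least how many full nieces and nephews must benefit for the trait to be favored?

2

r to a full niece or nephew = 1/4 (full aunt/uncle↔niece/nephew: two paths of length 3 through the shared grandparent pair: r = 2·(1/2)^3 = 1/4).
Hamilton's rule: n·r·B > C  ⇒  n > C/(r·B) = 0.06/(0.25·0.168) = 1.429.
The smallest integer exceeding 1.429 is 2.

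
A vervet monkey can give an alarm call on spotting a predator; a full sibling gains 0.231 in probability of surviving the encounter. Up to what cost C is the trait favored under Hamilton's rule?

r to a full sibling = 1/2 (full sibs share both parents — two paths of length 2: r = 2·(1/2)^2 = 1/2).
Hamilton's rule: n·r·B > C, so the trait is favored while C < n·r·B = 1·0.5·0.231 = 0.1155.

0.1155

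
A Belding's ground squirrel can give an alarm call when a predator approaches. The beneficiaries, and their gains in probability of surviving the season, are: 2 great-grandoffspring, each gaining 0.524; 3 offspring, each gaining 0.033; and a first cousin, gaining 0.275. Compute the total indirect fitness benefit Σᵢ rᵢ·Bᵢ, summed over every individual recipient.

0.214875

r to a great-grandoffspring = 0.125 (three parent–offspring links: r = (1/2)^3 = 1/8).
r to an offspring = 1/2 (one parent–offspring link: r = (1/2)^1 = 1/2).
r to a first cousin = 0.125 (first cousins share one grandparent pair — two paths of length 4: r = 2·(1/2)^4 = 1/8).
Summing one r·B term per recipient: 2·0.125·0.524 + 3·0.5·0.033 + 1·0.125·0.275 = 0.214875.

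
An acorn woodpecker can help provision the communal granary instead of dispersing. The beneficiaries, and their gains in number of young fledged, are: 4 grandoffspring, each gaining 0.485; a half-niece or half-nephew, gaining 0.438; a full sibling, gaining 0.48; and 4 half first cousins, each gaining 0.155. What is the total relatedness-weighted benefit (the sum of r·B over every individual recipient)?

r to a grandoffspring = 1/4 (two parent–offspring links: r = (1/2)^2 = 1/4).
r to a half-niece or half-nephew = 1/8 (half-aunt/uncle↔niece/nephew: one path of length 3: r = (1/2)^3 = 1/8).
r to a full sibling = 0.5 (full sibs share both parents — two paths of length 2: r = 2·(1/2)^2 = 1/2).
r to a half first cousin = 0.0625 (half first cousins share one grandparent — one path of length 4: r = (1/2)^4 = 1/16).
Summing one r·B term per recipient: 4·0.25·0.485 + 1·0.125·0.438 + 1·0.5·0.48 + 4·0.0625·0.155 = 0.8185.

0.8185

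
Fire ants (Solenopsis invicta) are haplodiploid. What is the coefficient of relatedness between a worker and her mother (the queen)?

0.5

One meiotic link between diploid queen and diploid daughter: r = 1/2.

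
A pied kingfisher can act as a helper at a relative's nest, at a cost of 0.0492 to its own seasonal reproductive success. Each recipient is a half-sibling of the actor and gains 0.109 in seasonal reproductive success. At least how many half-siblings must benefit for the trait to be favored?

2

r to a half-sibling = 0.25 (half-sibs share one parent — one path of length 2: r = (1/2)^2 = 1/4).
Hamilton's rule: n·r·B > C  ⇒  n > C/(r·B) = 0.0492/(0.25·0.109) = 1.806.
The smallest integer exceeding 1.806 is 2.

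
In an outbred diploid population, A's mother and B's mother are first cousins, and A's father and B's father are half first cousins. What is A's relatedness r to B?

Relatedness sums over independent paths through distinct common ancestors.
A and B are related in two ways: second cousins through their mothers (r = 1/32) and half second cousins through their fathers (r = 1/64).
r = 1/32 + 1/64 = 0.046875.

0.046875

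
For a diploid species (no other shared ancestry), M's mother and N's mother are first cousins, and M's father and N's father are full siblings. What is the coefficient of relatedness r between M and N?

With two independent routes of shared ancestry, r is the sum of the two contributions.
M and N are related in two ways: second cousins through their mothers (r = 1/32) and first cousins through their fathers (r = 1/8).
r = 1/32 + 1/8 = 5/32 = 0.15625.

0.15625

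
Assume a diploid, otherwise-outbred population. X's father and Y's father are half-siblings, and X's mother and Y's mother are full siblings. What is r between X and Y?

0.1875

With two independent routes of shared ancestry, r is the sum of the two contributions.
X and Y are related in two ways: half first cousins through their fathers (r = 1/16) and first cousins through their mothers (r = 1/8).
r = 1/16 + 1/8 = 0.1875.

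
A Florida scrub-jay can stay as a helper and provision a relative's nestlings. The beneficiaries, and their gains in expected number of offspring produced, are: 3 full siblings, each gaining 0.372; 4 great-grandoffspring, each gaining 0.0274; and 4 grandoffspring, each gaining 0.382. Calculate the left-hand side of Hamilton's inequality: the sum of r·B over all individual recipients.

0.9537

r to a full sibling = 0.5 (full sibs share both parents — two paths of length 2: r = 2·(1/2)^2 = 1/2).
r to a great-grandoffspring = 0.125 (three parent–offspring links: r = (1/2)^3 = 1/8).
r to a grandoffspring = 0.25 (two parent–offspring links: r = (1/2)^2 = 1/4).
Summing one r·B term per recipient: 3·0.5·0.372 + 4·0.125·0.0274 + 4·0.25·0.382 = 0.9537.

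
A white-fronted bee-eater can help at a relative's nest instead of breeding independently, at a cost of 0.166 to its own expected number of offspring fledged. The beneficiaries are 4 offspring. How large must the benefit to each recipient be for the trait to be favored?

0.083

r to an offspring = 0.5 (one parent–offspring link: r = (1/2)^1 = 1/2).
Hamilton's rule with n recipients of equal r: n·r·B > C, so B > C/(n·r) = 0.166/(4·0.5) = 0.083.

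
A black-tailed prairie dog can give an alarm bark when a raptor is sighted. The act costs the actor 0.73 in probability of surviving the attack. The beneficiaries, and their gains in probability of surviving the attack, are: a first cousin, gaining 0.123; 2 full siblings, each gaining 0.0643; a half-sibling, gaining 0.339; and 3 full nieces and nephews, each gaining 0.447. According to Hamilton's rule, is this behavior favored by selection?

No

Hamilton's rule: the trait is favored when the sum of r·B over every recipient exceeds the actor's cost C.
r to a first cousin = 1/8 (first cousins share one grandparent pair — two paths of length 4: r = 2·(1/2)^4 = 1/8).
r to a full sibling = 1/2 (full sibs share both parents — two paths of length 2: r = 2·(1/2)^2 = 1/2).
r to a half-sibling = 0.25 (half-sibs share one parent — one path of length 2: r = (1/2)^2 = 1/4).
r to a full niece or nephew = 0.25 (full aunt/uncle↔niece/nephew: two paths of length 3 through the shared grandparent pair: r = 2·(1/2)^3 = 1/4).
Summing one r·B term per recipient: 1·0.125·0.123 + 2·0.5·0.0643 + 1·0.25·0.339 + 3·0.25·0.447 = 0.499675.
0.499675 < 0.73: the indirect benefit is less than the cost.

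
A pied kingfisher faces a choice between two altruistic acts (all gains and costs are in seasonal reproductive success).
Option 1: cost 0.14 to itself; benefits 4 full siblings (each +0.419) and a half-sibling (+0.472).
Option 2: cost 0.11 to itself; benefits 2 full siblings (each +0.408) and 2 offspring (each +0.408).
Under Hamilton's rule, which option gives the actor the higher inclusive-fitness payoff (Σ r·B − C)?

Option 1

Option 1: r to a full sibling = 0.5.
Option 1: r to a half-sibling = 0.25.
Option 1: Σ r·B − C = (4·0.5·0.419 + 1·0.25·0.472) − 0.14 = 0.816.
Option 2: r to a full sibling = 0.5.
Option 2: r to an offspring = 0.5.
Option 2: Σ r·B − C = (2·0.5·0.408 + 2·0.5·0.408) − 0.11 = 0.706.
Option 1 has the higher net inclusive-fitness payoff.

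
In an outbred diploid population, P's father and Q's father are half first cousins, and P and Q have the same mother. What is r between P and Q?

0.265625

Independent pedigree routes through distinct common ancestors add.
P and Q are related in two ways: half second cousins through their fathers (r = 1/64) and half-sibs through their shared mother (r = 1/4).
r = 1/64 + 1/4 = 17/64 = 0.265625.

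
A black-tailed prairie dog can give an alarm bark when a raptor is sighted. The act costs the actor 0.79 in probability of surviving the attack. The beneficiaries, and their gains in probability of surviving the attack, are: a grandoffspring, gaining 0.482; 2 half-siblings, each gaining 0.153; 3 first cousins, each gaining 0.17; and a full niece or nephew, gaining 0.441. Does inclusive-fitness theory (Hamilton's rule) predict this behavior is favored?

No

Hamilton's rule: the trait is favored when the sum of r·B over every recipient exceeds the actor's cost C.
r to a grandoffspring = 1/4 (two parent–offspring links: r = (1/2)^2 = 1/4).
r to a half-sibling = 1/4 (half-sibs share one parent — one path of length 2: r = (1/2)^2 = 1/4).
r to a first cousin = 1/8 (first cousins share one grandparent pair — two paths of length 4: r = 2·(1/2)^4 = 1/8).
r to a full niece or nephew = 1/4 (full aunt/uncle↔niece/nephew: two paths of length 3 through the shared grandparent pair: r = 2·(1/2)^3 = 1/4).
Summing one r·B term per recipient: 1·0.25·0.482 + 2·0.25·0.153 + 3·0.125·0.17 + 1·0.25·0.441 = 0.371.
0.371 < 0.79: the indirect benefit is less than the cost.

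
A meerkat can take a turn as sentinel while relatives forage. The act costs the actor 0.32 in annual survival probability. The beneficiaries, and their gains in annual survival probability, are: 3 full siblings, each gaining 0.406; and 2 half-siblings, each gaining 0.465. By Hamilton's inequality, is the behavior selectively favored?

Hamilton's rule: the trait is favored when the sum of r·B over every recipient exceeds the actor's cost C.
r to a full sibling = 1/2 (full sibs share both parents — two paths of length 2: r = 2·(1/2)^2 = 1/2).
r to a half-sibling = 0.25 (half-sibs share one parent — one path of length 2: r = (1/2)^2 = 1/4).
Summing one r·B term per recipient: 3·0.5·0.406 + 2·0.25·0.465 = 0.8415.
0.8415 > 0.32: the indirect benefit exceeds the cost.

Yes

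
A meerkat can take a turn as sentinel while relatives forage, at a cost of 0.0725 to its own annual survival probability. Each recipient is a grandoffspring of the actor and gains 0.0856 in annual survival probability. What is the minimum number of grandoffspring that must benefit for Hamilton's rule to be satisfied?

4

r to a grandoffspring = 1/4 (two parent–offspring links: r = (1/2)^2 = 1/4).
Hamilton's rule: n·r·B > C  ⇒  n > C/(r·B) = 0.0725/(0.25·0.0856) = 3.388.
The smallest integer exceeding 3.388 is 4.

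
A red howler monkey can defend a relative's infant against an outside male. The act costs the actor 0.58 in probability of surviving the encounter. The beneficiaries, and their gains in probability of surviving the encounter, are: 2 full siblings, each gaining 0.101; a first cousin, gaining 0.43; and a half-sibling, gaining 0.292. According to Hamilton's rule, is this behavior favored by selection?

Hamilton's rule: the trait is favored when the sum of r·B over every recipient exceeds the actor's cost C.
r to a full sibling = 1/2 (full sibs share both parents — two paths of length 2: r = 2·(1/2)^2 = 1/2).
r to a first cousin = 0.125 (first cousins share one grandparent pair — two paths of length 4: r = 2·(1/2)^4 = 1/8).
r to a half-sibling = 1/4 (half-sibs share one parent — one path of length 2: r = (1/2)^2 = 1/4).
Summing one r·B term per recipient: 2·0.5·0.101 + 1·0.125·0.43 + 1·0.25·0.292 = 0.22775.
0.22775 < 0.58: the indirect benefit is less than the cost.

No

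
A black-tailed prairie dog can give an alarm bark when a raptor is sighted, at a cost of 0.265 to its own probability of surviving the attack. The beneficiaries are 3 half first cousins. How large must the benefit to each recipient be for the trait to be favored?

r to a half first cousin = 1/16 (half first cousins share one grandparent — one path of length 4: r = (1/2)^4 = 1/16).
Hamilton's rule with n recipients of equal r: n·r·B > C, so B > C/(n·r) = 0.265/(3·0.0625) = 1.4133.

1.4133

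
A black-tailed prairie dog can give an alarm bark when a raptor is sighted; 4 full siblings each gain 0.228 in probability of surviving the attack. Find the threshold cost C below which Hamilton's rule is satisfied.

0.456

r to a full sibling = 1/2 (full sibs share both parents — two paths of length 2: r = 2·(1/2)^2 = 1/2).
Hamilton's rule: n·r·B > C, so the trait is favored while C < n·r·B = 4·0.5·0.228 = 0.456.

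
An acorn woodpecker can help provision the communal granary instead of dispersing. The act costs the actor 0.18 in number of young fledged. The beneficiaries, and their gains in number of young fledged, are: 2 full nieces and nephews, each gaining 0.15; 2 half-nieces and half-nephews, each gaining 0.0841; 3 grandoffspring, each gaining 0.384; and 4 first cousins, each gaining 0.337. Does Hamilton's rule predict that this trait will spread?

Hamilton's rule: the trait is favored when the sum of r·B over every recipient exceeds the actor's cost C.
r to a full niece or nephew = 0.25 (full aunt/uncle↔niece/nephew: two paths of length 3 through the shared grandparent pair: r = 2·(1/2)^3 = 1/4).
r to a half-niece or half-nephew = 0.125 (half-aunt/uncle↔niece/nephew: one path of length 3: r = (1/2)^3 = 1/8).
r to a grandoffspring = 0.25 (two parent–offspring links: r = (1/2)^2 = 1/4).
r to a first cousin = 1/8 (first cousins share one grandparent pair — two paths of length 4: r = 2·(1/2)^4 = 1/8).
Summing one r·B term per recipient: 2·0.25·0.15 + 2·0.125·0.0841 + 3·0.25·0.384 + 4·0.125·0.337 = 0.552525.
0.552525 > 0.18: the indirect benefit exceeds the cost.

Yes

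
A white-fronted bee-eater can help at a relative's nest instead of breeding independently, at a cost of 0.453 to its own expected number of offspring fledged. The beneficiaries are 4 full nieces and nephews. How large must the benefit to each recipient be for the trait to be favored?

r to a full niece or nephew = 1/4 (full aunt/uncle↔niece/nephew: two paths of length 3 through the shared grandparent pair: r = 2·(1/2)^3 = 1/4).
Hamilton's rule with n recipients of equal r: n·r·B > C, so B > C/(n·r) = 0.453/(4·0.25) = 0.453.

0.453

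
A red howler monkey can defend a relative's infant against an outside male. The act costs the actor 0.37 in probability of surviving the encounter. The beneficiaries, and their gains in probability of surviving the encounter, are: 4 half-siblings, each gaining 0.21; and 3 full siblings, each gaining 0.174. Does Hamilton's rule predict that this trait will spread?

Yes

Hamilton's rule: the trait is favored when the sum of r·B over every recipient exceeds the actor's cost C.
r to a half-sibling = 0.25 (half-sibs share one parent — one path of length 2: r = (1/2)^2 = 1/4).
r to a full sibling = 0.5 (full sibs share both parents — two paths of length 2: r = 2·(1/2)^2 = 1/2).
Summing one r·B term per recipient: 4·0.25·0.21 + 3·0.5·0.174 = 0.471.
0.471 > 0.37: the indirect benefit exceeds the cost.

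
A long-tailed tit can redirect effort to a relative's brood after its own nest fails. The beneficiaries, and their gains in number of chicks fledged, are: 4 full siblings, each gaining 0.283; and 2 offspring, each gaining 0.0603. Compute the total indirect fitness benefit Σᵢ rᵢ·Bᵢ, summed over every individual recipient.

0.6263

r to a full sibling = 1/2 (full sibs share both parents — two paths of length 2: r = 2·(1/2)^2 = 1/2).
r to an offspring = 0.5 (one parent–offspring link: r = (1/2)^1 = 1/2).
Summing one r·B term per recipient: 4·0.5·0.283 + 2·0.5·0.0603 = 0.6263.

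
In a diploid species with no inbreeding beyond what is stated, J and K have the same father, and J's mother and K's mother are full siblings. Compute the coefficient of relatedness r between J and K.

0.375

With two independent routes of shared ancestry, r is the sum of the two contributions.
J and K are related in two ways: half-sibs through their shared father (r = 1/4) and first cousins through their mothers (r = 1/8).
r = 1/4 + 1/8 = 3/8 = 0.375.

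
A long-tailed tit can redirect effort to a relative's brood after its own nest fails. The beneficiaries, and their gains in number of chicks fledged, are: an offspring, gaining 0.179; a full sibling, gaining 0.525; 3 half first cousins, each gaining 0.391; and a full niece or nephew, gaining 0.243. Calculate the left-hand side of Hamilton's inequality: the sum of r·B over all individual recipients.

0.4860625

r to an offspring = 1/2 (one parent–offspring link: r = (1/2)^1 = 1/2).
r to a full sibling = 0.5 (full sibs share both parents — two paths of length 2: r = 2·(1/2)^2 = 1/2).
r to a half first cousin = 0.0625 (half first cousins share one grandparent — one path of length 4: r = (1/2)^4 = 1/16).
r to a full niece or nephew = 1/4 (full aunt/uncle↔niece/nephew: two paths of length 3 through the shared grandparent pair: r = 2·(1/2)^3 = 1/4).
Summing one r·B term per recipient: 1·0.5·0.179 + 1·0.5·0.525 + 3·0.0625·0.391 + 1·0.25·0.243 = 0.4860625.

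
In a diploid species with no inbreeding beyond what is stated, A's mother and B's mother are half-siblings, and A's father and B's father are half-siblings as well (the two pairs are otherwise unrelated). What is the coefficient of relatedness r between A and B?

0.125

Wright's path rule: contributions from independent ancestry routes add.
A and B are related in two ways: half first cousins through their mothers (r = 1/16) and half first cousins through their fathers (r = 1/16).
r = 1/16 + 1/16 = 1/8 = 0.125.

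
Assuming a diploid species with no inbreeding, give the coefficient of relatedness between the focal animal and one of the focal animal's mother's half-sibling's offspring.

Each parent–offspring link contributes a factor of 1/2, and independent paths through distinct common ancestors add.
Half first cousins share one grandparent — one path of length 4: r = (1/2)^4 = 1/16.

0.0625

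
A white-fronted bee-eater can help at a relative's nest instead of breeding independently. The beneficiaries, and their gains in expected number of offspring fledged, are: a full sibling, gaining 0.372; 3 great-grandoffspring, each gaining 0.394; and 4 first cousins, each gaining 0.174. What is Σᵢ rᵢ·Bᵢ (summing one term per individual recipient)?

r to a full sibling = 1/2 (full sibs share both parents — two paths of length 2: r = 2·(1/2)^2 = 1/2).
r to a great-grandoffspring = 0.125 (three parent–offspring links: r = (1/2)^3 = 1/8).
r to a first cousin = 1/8 (first cousins share one grandparent pair — two paths of length 4: r = 2·(1/2)^4 = 1/8).
Summing one r·B term per recipient: 1·0.5·0.372 + 3·0.125·0.394 + 4·0.125·0.174 = 0.42075.

0.42075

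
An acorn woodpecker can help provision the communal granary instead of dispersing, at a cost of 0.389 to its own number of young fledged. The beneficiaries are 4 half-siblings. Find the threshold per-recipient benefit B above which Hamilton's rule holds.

r to a half-sibling = 1/4 (half-sibs share one parent — one path of length 2: r = (1/2)^2 = 1/4).
Hamilton's rule with n recipients of equal r: n·r·B > C, so B > C/(n·r) = 0.389/(4·0.25) = 0.389.

0.389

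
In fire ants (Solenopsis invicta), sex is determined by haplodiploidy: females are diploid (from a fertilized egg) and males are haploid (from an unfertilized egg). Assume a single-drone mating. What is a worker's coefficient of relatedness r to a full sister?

Haplodiploid full sisters inherit their father's entire haploid genome identically (contributing 1/2) and on average half of their mother's contribution (1/2 · 1/2 = 1/4); r = 1/2 + 1/4 = 3/4.

0.75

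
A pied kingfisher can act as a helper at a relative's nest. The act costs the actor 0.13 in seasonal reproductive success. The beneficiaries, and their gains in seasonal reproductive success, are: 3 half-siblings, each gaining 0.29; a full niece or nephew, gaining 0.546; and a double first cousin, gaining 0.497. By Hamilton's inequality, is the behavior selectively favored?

Hamilton's rule: the trait is favored when the sum of r·B over every recipient exceeds the actor's cost C.
r to a half-sibling = 1/4 (half-sibs share one parent — one path of length 2: r = (1/2)^2 = 1/4).
r to a full niece or nephew = 1/4 (full aunt/uncle↔niece/nephew: two paths of length 3 through the shared grandparent pair: r = 2·(1/2)^3 = 1/4).
r to a double first cousin = 1/4 (double first cousins share both grandparent pairs — four paths of length 4: r = 4·(1/2)^4 = 1/4).
Summing one r·B term per recipient: 3·0.25·0.29 + 1·0.25·0.546 + 1·0.25·0.497 = 0.47825.
0.47825 > 0.13: the indirect benefit exceeds the cost.

Yes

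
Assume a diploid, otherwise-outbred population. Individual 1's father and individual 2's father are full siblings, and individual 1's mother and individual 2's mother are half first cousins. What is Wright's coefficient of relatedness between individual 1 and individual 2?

0.140625

Wright's path rule: contributions from independent ancestry routes add.
Individual 1 and individual 2 are related in two ways: first cousins through their fathers (r = 1/8) and half second cousins through their mothers (r = 1/64).
r = 1/8 + 1/64 = 9/64 = 0.140625.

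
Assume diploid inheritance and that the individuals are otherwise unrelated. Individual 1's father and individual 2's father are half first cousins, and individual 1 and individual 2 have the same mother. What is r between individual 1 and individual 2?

0.265625

Wright's path rule: contributions from independent ancestry routes add.
Individual 1 and individual 2 are related in two ways: half second cousins through their fathers (r = 1/64) and half-sibs through their shared mother (r = 1/4).
r = 1/64 + 1/4 = 17/64 = 0.265625.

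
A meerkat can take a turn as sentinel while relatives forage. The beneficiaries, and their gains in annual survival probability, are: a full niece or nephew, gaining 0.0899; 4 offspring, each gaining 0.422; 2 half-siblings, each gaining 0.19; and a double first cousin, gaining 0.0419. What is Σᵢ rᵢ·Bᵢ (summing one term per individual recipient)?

r to a full niece or nephew = 1/4 (full aunt/uncle↔niece/nephew: two paths of length 3 through the shared grandparent pair: r = 2·(1/2)^3 = 1/4).
r to an offspring = 1/2 (one parent–offspring link: r = (1/2)^1 = 1/2).
r to a half-sibling = 1/4 (half-sibs share one parent — one path of length 2: r = (1/2)^2 = 1/4).
r to a double first cousin = 1/4 (double first cousins share both grandparent pairs — four paths of length 4: r = 4·(1/2)^4 = 1/4).
Summing one r·B term per recipient: 1·0.25·0.0899 + 4·0.5·0.422 + 2·0.25·0.19 + 1·0.25·0.0419 = 0.97195.

0.97195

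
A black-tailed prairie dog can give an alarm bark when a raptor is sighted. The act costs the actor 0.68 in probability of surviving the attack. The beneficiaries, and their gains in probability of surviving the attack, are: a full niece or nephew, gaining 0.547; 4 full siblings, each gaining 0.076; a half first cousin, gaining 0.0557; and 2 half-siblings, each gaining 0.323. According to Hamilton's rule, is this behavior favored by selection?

Hamilton's rule: the trait is favored when the sum of r·B over every recipient exceeds the actor's cost C.
r to a full niece or nephew = 1/4 (full aunt/uncle↔niece/nephew: two paths of length 3 through the shared grandparent pair: r = 2·(1/2)^3 = 1/4).
r to a full sibling = 0.5 (full sibs share both parents — two paths of length 2: r = 2·(1/2)^2 = 1/2).
r to a half first cousin = 0.0625 (half first cousins share one grandparent — one path of length 4: r = (1/2)^4 = 1/16).
r to a half-sibling = 1/4 (half-sibs share one parent — one path of length 2: r = (1/2)^2 = 1/4).
Summing one r·B term per recipient: 1·0.25·0.547 + 4·0.5·0.076 + 1·0.0625·0.0557 + 2·0.25·0.323 = 0.45373125.
0.45373125 < 0.68: the indirect benefit is less than the cost.

No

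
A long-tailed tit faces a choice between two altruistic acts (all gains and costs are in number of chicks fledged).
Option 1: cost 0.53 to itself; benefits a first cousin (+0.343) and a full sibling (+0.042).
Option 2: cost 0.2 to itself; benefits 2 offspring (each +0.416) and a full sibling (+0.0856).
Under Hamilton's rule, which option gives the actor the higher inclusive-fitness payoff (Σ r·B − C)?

Option 2

Option 1: r to a first cousin = 0.125.
Option 1: r to a full sibling = 0.5.
Option 1: Σ r·B − C = (1·0.125·0.343 + 1·0.5·0.042) − 0.53 = -0.466125.
Option 2: r to an offspring = 0.5.
Option 2: r to a full sibling = 0.5.
Option 2: Σ r·B − C = (2·0.5·0.416 + 1·0.5·0.0856) − 0.2 = 0.2588.
Option 2 has the higher net inclusive-fitness payoff.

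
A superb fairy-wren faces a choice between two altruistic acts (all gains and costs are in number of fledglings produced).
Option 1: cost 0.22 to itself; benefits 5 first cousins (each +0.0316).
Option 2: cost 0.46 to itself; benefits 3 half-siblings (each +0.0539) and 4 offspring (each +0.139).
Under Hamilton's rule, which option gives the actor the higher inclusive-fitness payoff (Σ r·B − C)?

Option 2

Option 1: r to a first cousin = 0.125.
Option 1: Σ r·B − C = (5·0.125·0.0316) − 0.22 = -0.20025.
Option 2: r to a half-sibling = 0.25.
Option 2: r to an offspring = 0.5.
Option 2: Σ r·B − C = (3·0.25·0.0539 + 4·0.5·0.139) − 0.46 = -0.141575.
Option 2 has the higher net inclusive-fitness payoff.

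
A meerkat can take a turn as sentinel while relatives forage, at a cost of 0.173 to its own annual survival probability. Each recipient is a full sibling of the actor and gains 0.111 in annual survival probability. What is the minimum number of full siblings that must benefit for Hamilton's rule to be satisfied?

4

r to a full sibling = 0.5 (full sibs share both parents — two paths of length 2: r = 2·(1/2)^2 = 1/2).
Hamilton's rule: n·r·B > C  ⇒  n > C/(r·B) = 0.173/(0.5·0.111) = 3.117.
The smallest integer exceeding 3.117 is 4.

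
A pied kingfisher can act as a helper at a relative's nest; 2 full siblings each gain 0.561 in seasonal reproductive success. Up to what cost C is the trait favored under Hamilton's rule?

0.561

r to a full sibling = 1/2 (full sibs share both parents — two paths of length 2: r = 2·(1/2)^2 = 1/2).
Hamilton's rule: n·r·B > C, so the trait is favored while C < n·r·B = 2·0.5·0.561 = 0.561.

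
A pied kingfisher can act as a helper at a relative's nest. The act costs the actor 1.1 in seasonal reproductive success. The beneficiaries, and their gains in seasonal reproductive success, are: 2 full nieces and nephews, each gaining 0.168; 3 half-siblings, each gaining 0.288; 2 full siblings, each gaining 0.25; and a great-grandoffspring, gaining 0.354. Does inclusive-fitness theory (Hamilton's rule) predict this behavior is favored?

Hamilton's rule: the trait is favored when the sum of r·B over every recipient exceeds the actor's cost C.
r to a full niece or nephew = 1/4 (full aunt/uncle↔niece/nephew: two paths of length 3 through the shared grandparent pair: r = 2·(1/2)^3 = 1/4).
r to a half-sibling = 1/4 (half-sibs share one parent — one path of length 2: r = (1/2)^2 = 1/4).
r to a full sibling = 1/2 (full sibs share both parents — two paths of length 2: r = 2·(1/2)^2 = 1/2).
r to a great-grandoffspring = 1/8 (three parent–offspring links: r = (1/2)^3 = 1/8).
Summing one r·B term per recipient: 2·0.25·0.168 + 3·0.25·0.288 + 2·0.5·0.25 + 1·0.125·0.354 = 0.59425.
0.59425 < 1.1: the indirect benefit is less than the cost.

No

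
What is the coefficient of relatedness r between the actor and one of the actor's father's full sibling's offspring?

0.125

Each parent–offspring link contributes a factor of 1/2, and independent paths through distinct common ancestors add.
First cousins share one grandparent pair — two paths of length 4: r = 2·(1/2)^4 = 1/8.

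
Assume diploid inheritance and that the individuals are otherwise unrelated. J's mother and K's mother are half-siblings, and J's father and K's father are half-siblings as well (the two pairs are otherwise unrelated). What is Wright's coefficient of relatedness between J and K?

0.125

Independent pedigree routes through distinct common ancestors add.
J and K are related in two ways: half first cousins through their mothers (r = 1/16) and half first cousins through their fathers (r = 1/16).
r = 1/16 + 1/16 = 1/8 = 0.125.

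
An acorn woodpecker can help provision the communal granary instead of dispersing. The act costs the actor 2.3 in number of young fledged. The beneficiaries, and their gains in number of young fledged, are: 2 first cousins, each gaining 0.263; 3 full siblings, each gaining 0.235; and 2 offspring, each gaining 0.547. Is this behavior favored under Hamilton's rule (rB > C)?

No

Hamilton's rule: the trait is favored when the sum of r·B over every recipient exceeds the actor's cost C.
r to a first cousin = 1/8 (first cousins share one grandparent pair — two paths of length 4: r = 2·(1/2)^4 = 1/8).
r to a full sibling = 1/2 (full sibs share both parents — two paths of length 2: r = 2·(1/2)^2 = 1/2).
r to an offspring = 0.5 (one parent–offspring link: r = (1/2)^1 = 1/2).
Summing one r·B term per recipient: 2·0.125·0.263 + 3·0.5·0.235 + 2·0.5·0.547 = 0.96525.
0.96525 < 2.3: the indirect benefit is less than the cost.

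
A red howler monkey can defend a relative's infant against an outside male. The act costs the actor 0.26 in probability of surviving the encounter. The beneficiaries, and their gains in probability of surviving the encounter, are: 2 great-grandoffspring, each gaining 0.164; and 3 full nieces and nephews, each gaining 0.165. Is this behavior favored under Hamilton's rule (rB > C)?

Hamilton's rule: the trait is favored when the sum of r·B over every recipient exceeds the actor's cost C.
r to a great-grandoffspring = 0.125 (three parent–offspring links: r = (1/2)^3 = 1/8).
r to a full niece or nephew = 1/4 (full aunt/uncle↔niece/nephew: two paths of length 3 through the shared grandparent pair: r = 2·(1/2)^3 = 1/4).
Summing one r·B term per recipient: 2·0.125·0.164 + 3·0.25·0.165 = 0.16475.
0.16475 < 0.26: the indirect benefit is less than the cost.

No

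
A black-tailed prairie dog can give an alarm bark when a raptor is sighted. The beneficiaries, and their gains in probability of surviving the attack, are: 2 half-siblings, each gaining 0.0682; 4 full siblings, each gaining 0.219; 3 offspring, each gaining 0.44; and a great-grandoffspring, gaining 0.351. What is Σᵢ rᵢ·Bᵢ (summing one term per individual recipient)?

r to a half-sibling = 1/4 (half-sibs share one parent — one path of length 2: r = (1/2)^2 = 1/4).
r to a full sibling = 1/2 (full sibs share both parents — two paths of length 2: r = 2·(1/2)^2 = 1/2).
r to an offspring = 0.5 (one parent–offspring link: r = (1/2)^1 = 1/2).
r to a great-grandoffspring = 0.125 (three parent–offspring links: r = (1/2)^3 = 1/8).
Summing one r·B term per recipient: 2·0.25·0.0682 + 4·0.5·0.219 + 3·0.5·0.44 + 1·0.125·0.351 = 1.175975.

1.175975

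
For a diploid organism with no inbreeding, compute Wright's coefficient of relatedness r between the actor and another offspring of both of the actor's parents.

Each parent–offspring link contributes a factor of 1/2, and independent paths through distinct common ancestors add.
Full sibs share both parents — two paths of length 2: r = 2·(1/2)^2 = 1/2.

0.5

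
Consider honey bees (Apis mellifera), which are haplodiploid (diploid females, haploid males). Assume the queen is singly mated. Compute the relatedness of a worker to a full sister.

0.75

Haplodiploid full sisters inherit their father's entire haploid genome identically (contributing 1/2) and on average half of their mother's contribution (1/2 · 1/2 = 1/4); r = 1/2 + 1/4 = 3/4.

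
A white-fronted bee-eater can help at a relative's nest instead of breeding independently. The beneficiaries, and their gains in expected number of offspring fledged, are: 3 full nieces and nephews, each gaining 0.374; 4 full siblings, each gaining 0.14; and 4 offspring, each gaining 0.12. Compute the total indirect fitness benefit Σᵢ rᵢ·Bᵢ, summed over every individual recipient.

r to a full niece or nephew = 1/4 (full aunt/uncle↔niece/nephew: two paths of length 3 through the shared grandparent pair: r = 2·(1/2)^3 = 1/4).
r to a full sibling = 1/2 (full sibs share both parents — two paths of length 2: r = 2·(1/2)^2 = 1/2).
r to an offspring = 0.5 (one parent–offspring link: r = (1/2)^1 = 1/2).
Summing one r·B term per recipient: 3·0.25·0.374 + 4·0.5·0.14 + 4·0.5·0.12 = 0.8005.

0.8005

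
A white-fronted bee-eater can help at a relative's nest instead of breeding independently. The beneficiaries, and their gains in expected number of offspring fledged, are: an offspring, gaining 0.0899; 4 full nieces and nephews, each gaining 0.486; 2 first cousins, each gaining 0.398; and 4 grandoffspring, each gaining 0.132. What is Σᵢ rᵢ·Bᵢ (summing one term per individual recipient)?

r to an offspring = 1/2 (one parent–offspring link: r = (1/2)^1 = 1/2).
r to a full niece or nephew = 0.25 (full aunt/uncle↔niece/nephew: two paths of length 3 through the shared grandparent pair: r = 2·(1/2)^3 = 1/4).
r to a first cousin = 1/8 (first cousins share one grandparent pair — two paths of length 4: r = 2·(1/2)^4 = 1/8).
r to a grandoffspring = 1/4 (two parent–offspring links: r = (1/2)^2 = 1/4).
Summing one r·B term per recipient: 1·0.5·0.0899 + 4·0.25·0.486 + 2·0.125·0.398 + 4·0.25·0.132 = 0.76245.

0.76245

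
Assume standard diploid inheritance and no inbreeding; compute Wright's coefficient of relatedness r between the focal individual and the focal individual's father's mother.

0.25

Each parent–offspring link contributes a factor of 1/2, and independent paths through distinct common ancestors add.
Two parent–offspring links: r = (1/2)^2 = 1/4.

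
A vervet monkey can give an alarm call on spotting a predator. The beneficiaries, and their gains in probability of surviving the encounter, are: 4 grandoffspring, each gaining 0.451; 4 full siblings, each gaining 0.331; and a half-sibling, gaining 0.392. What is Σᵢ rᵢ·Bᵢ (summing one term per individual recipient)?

1.211

r to a grandoffspring = 0.25 (two parent–offspring links: r = (1/2)^2 = 1/4).
r to a full sibling = 1/2 (full sibs share both parents — two paths of length 2: r = 2·(1/2)^2 = 1/2).
r to a half-sibling = 1/4 (half-sibs share one parent — one path of length 2: r = (1/2)^2 = 1/4).
Summing one r·B term per recipient: 4·0.25·0.451 + 4·0.5·0.331 + 1·0.25·0.392 = 1.211.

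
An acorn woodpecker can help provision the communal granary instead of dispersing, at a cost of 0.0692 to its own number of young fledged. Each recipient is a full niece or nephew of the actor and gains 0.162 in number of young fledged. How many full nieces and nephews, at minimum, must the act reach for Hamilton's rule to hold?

2

r to a full niece or nephew = 1/4 (full aunt/uncle↔niece/nephew: two paths of length 3 through the shared grandparent pair: r = 2·(1/2)^3 = 1/4).
Hamilton's rule: n·r·B > C  ⇒  n > C/(r·B) = 0.0692/(0.25·0.162) = 1.709.
The smallest integer exceeding 1.709 is 2.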